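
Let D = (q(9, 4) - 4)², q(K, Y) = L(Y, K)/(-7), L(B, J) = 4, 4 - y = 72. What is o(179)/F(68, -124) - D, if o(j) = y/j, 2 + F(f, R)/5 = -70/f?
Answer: -94284152/4517065 ≈ -20.873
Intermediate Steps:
y = -68 (y = 4 - 1*72 = 4 - 72 = -68)
F(f, R) = -10 - 350/f (F(f, R) = -10 + 5*(-70/f) = -10 - 350/f)
o(j) = -68/j
q(K, Y) = -4/7 (q(K, Y) = 4/(-7) = 4*(-⅐) = -4/7)
D = 1024/49 (D = (-4/7 - 4)² = (-32/7)² = 1024/49 ≈ 20.898)
o(179)/F(68, -124) - D = (-68/179)/(-10 - 350/68) - 1*1024/49 = (-68*1/179)/(-10 - 350*1/68) - 1024/49 = -68/(179*(-10 - 175/34)) - 1024/49 = -68/(179*(-515/34)) - 1024/49 = -68/179*(-34/515) - 1024/49 = 2312/92185 - 1024/49 = -94284152/4517065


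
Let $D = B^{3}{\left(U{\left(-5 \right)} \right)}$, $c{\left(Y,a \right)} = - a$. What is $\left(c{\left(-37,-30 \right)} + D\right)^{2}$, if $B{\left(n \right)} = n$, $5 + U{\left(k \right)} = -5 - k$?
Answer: $9025$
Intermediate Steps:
$U{\left(k \right)} = -10 - k$ ($U{\left(k \right)} = -5 - \left(5 + k\right) = -10 - k$)
$D = -125$ ($D = \left(-10 - -5\right)^{3} = \left(-10 + 5\right)^{3} = \left(-5\right)^{3} = -125$)
$\left(c{\left(-37,-30 \right)} + D\right)^{2} = \left(\left(-1\right) \left(-30\right) - 125\right)^{2} = \left(30 - 125\right)^{2} = \left(-95\right)^{2} = 9025$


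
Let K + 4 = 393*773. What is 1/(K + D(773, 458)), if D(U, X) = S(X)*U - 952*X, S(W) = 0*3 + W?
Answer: 1/221803 ≈ 4.5085e-6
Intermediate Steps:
S(W) = W (S(W) = 0 + W = W)
D(U, X) = -952*X + U*X (D(U, X) = X*U - 952*X = U*X - 952*X = -952*X + U*X)
K = 303785 (K = -4 + 393*773 = -4 + 303789 = 303785)
1/(K + D(773, 458)) = 1/(303785 + 458*(-952 + 773)) = 1/(303785 + 458*(-179)) = 1/(303785 - 81982) = 1/221803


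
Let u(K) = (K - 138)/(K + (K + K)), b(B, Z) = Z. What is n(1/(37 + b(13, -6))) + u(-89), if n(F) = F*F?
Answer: 218414/256587 ≈ 0.85123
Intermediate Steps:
u(K) = (-138 + K)/(3*K) (u(K) = (-138 + K)/(K + 2*K) = (-138 + K)/((3*K)) = (-138 + K)*(1/(3*K)) = (-138 + K)/(3*K))
n(F) = F²
n(1/(37 + b(13, -6))) + u(-89) = (1/(37 - 6))² + (⅓)*(-138 - 89)/(-89) = (1/31)² + (⅓)*(-1/89)*(-227) = (1/31)² + 227/267 = 1/961 + 227/267 = 218414/256587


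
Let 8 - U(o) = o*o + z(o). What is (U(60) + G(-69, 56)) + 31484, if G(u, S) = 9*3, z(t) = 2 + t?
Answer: 27857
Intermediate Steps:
U(o) = 6 - o - o**2 (U(o) = 8 - (o*o + (2 + o)) = 8 - (o**2 + (2 + o)) = 8 - (2 + o + o**2) = 8 + (-2 - o - o**2) = 6 - o - o**2)
G(u, S) = 27
(U(60) + G(-69, 56)) + 31484 = ((6 - 1*60 - 1*60**2) + 27) + 31484 = ((6 - 60 - 1*3600) + 27) + 31484 = ((6 - 60 - 3600) + 27) + 31484 = (-3654 + 27) + 31484 = -3627 + 31484 = 27857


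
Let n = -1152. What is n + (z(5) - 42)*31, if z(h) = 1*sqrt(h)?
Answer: -2454 + 31*sqrt(5) ≈ -2384.7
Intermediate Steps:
z(h) = sqrt(h)
n + (z(5) - 42)*31 = -1152 + (sqrt(5) - 42)*31 = -1152 + (-42 + sqrt(5))*31 = -1152 + (-1302 + 31*sqrt(5)) = -2454 + 31*sqrt(5)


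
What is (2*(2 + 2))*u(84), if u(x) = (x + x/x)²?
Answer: 57800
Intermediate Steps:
u(x) = (1 + x)² (u(x) = (x + 1)² = (1 + x)²)
(2*(2 + 2))*u(84) = (2*(2 + 2))*(1 + 84)² = (2*4)*85² = 8*7225 = 57800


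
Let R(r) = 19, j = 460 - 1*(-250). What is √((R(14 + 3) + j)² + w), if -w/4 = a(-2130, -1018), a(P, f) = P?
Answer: √539961 ≈ 734.82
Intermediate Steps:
j = 710 (j = 460 + 250 = 710)
w = 8520 (w = -4*(-2130) = 8520)
√((R(14 + 3) + j)² + w) = √((19 + 710)² + 8520) = √(729² + 8520) = √(531441 + 8520) = √539961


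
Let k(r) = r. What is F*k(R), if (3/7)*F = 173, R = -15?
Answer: -6055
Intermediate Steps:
F = 1211/3 (F = (7/3)*173 = 1211/3 ≈ 403.67)
F*k(R) = (1211/3)*(-15) = -6055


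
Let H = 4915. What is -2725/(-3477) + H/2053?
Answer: 22683880/7138281 ≈ 3.1778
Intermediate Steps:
-2725/(-3477) + H/2053 = -2725/(-3477) + 4915/2053 = -2725*(-1/3477) + 4915*(1/2053) = 2725/3477 + 4915/2053 = 22683880/7138281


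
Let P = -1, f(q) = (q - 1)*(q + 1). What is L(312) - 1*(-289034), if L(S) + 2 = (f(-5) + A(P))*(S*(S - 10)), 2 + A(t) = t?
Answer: 2267736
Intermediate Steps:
f(q) = (1 + q)*(-1 + q) (f(q) = (-1 + q)*(1 + q) = (1 + q)*(-1 + q))
A(t) = -2 + t
L(S) = -2 + 21*S*(-10 + S) (L(S) = -2 + ((-1 + (-5)**2) + (-2 - 1))*(S*(S - 10)) = -2 + ((-1 + 25) - 3)*(S*(-10 + S)) = -2 + (24 - 3)*(S*(-10 + S)) = -2 + 21*(S*(-10 + S)) = -2 + 21*S*(-10 + S))
L(312) - 1*(-289034) = (-2 - 210*312 + 21*312**2) - 1*(-289034) = (-2 - 65520 + 21*97344) + 289034 = (-2 - 65520 + 2044224) + 289034 = 1978702 + 289034 = 2267736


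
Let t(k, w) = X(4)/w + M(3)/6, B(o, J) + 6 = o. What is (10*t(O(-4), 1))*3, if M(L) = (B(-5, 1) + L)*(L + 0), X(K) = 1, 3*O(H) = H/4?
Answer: -90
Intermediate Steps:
B(o, J) = -6 + o
O(H) = H/12 (O(H) = (H/4)/3 = H/12)
M(L) = L*(-11 + L) (M(L) = ((-6 - 5) + L)*(L + 0) = (-11 + L)*L = L*(-11 + L))
t(k, w) = -4 + 1/w (t(k, w) = 1/w + (3*(-11 + 3))/6 = 1/w + (3*(-8))*(⅙) = 1/w - 24*⅙ = 1/w - 4 = -4 + 1/w)
(10*t(O(-4), 1))*3 = (10*(-4 + 1/1))*3 = (10*(-4 + 1))*3 = (10*(-3))*3 = -30*3 = -90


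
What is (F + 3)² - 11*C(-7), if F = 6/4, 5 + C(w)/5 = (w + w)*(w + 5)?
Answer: -4979/4 ≈ -1244.8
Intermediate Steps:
C(w) = -25 + 10*w*(5 + w) (C(w) = -25 + 5*((w + w)*(w + 5)) = -25 + 5*((2*w)*(5 + w)) = -25 + 5*(2*w*(5 + w)) = -25 + 10*w*(5 + w))
F = 3/2 (F = 6*(¼) = 3/2 ≈ 1.5000)
(F + 3)² - 11*C(-7) = (3/2 + 3)² - 11*(-25 + 10*(-7)² + 50*(-7)) = (9/2)² - 11*(-25 + 10*49 - 350) = 81/4 - 11*(-25 + 490 - 350) = 81/4 - 11*115 = 81/4 - 1265 = -4979/4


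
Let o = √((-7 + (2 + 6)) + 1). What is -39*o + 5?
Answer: 5 - 39*√2 ≈ -50.154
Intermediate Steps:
o = √2 (o = √((-7 + 8) + 1) = √(1 + 1) = √2 ≈ 1.4142)
-39*o + 5 = -39*√2 + 5 = 5 - 39*√2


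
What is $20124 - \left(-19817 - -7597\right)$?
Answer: $32344$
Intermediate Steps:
$20124 - \left(-19817 - -7597\right) = 20124 - \left(-19817 + 7597\right) = 20124 - -12220 = 20124 + 12220 = 32344$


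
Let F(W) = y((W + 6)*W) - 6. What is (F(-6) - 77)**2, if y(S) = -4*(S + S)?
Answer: 6889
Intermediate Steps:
y(S) = -8*S
F(W) = -6 - 8*W*(6 + W) (F(W) = -8*(W + 6)*W - 6 = -8*(6 + W)*W - 6 = -8*W*(6 + W) - 6 = -6 - 8*W*(6 + W))
(F(-6) - 77)**2 = ((-6 - 8*(-6)*(6 - 6)) - 77)**2 = ((-6 - 8*(-6)*0) - 77)**2 = ((-6 + 0) - 77)**2 = (-6 - 77)**2 = (-83)**2 = 6889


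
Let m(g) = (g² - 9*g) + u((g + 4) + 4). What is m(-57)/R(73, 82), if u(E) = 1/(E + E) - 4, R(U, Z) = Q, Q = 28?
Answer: 368283/2744 ≈ 134.21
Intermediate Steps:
R(U, Z) = 28
u(E) = -4 + 1/(2*E) (u(E) = 1/(2*E) - 4 = -4 + 1/(2*E))
m(g) = -4 + g² + 1/(2*(8 + g)) - 9*g (m(g) = (g² - 9*g) + (-4 + 1/(2*((g + 4) + 4))) = (g² - 9*g) + (-4 + 1/(2*((4 + g) + 4))) = (g² - 9*g) + (-4 + 1/(2*(8 + g))) = -4 + g² + 1/(2*(8 + g)) - 9*g)
m(-57)/R(73, 82) = ((½ + (8 - 57)*(-4 + (-57)² - 9*(-57)))/(8 - 57))/28 = ((½ - 49*(-4 + 3249 + 513))/(-49))*(1/28) = -(½ - 49*3758)/49*(1/28) = -(½ - 184142)/49*(1/28) = -1/49*(-368283/2)*(1/28) = (368283/98)*(1/28) = 368283/2744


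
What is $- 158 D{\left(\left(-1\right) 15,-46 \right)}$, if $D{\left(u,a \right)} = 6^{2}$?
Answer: $-5688$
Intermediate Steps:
$D{\left(u,a \right)} = 36$
$- 158 D{\left(\left(-1\right) 15,-46 \right)} = \left(-158\right) 36 = -5688$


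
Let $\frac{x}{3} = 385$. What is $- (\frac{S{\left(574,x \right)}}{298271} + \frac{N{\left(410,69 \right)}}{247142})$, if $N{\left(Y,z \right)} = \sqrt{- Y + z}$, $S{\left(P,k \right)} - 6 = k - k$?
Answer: $- \frac{6}{298271} - \frac{i \sqrt{341}}{247142} \approx -2.0116 \cdot 10^{-5} - 7.4719 \cdot 10^{-5} i$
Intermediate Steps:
$x = 1155$ ($x = 3 \cdot 385 = 1155$)
$S{\left(P,k \right)} = 6$ ($S{\left(P,k \right)} = 6 + \left(k - k\right) = 6 + 0 = 6$)
$N{\left(Y,z \right)} = \sqrt{z - Y}$
$- (\frac{S{\left(574,x \right)}}{298271} + \frac{N{\left(410,69 \right)}}{247142}) = - (\frac{6}{298271} + \frac{\sqrt{69 - 410}}{247142}) = - (6 \cdot \frac{1}{298271} + \sqrt{69 - 410} \cdot \frac{1}{247142}) = - (\frac{6}{298271} + \sqrt{-341} \cdot \frac{1}{247142}) = - (\frac{6}{298271} + i \sqrt{341} \cdot \frac{1}{247142}) = - (\frac{6}{298271} + \frac{i \sqrt{341}}{247142}) = - \frac{6}{298271} - \frac{i \sqrt{341}}{247142}$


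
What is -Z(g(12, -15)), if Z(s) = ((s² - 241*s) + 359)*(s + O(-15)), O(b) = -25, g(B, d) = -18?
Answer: 215903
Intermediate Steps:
Z(s) = (-25 + s)*(359 + s² - 241*s) (Z(s) = ((s² - 241*s) + 359)*(s - 25) = (359 + s² - 241*s)*(-25 + s) = (-25 + s)*(359 + s² - 241*s))
-Z(g(12, -15)) = -(-8975 + (-18)³ - 266*(-18)² + 6384*(-18)) = -(-8975 - 5832 - 266*324 - 114912) = -(-8975 - 5832 - 86184 - 114912) = -1*(-215903) = 215903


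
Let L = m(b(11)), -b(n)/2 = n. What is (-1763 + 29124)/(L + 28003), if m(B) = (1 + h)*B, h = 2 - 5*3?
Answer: 27361/28267 ≈ 0.96795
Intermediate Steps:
h = -13 (h = 2 - 15 = -13)
b(n) = -2*n
m(B) = -12*B (m(B) = (1 - 13)*B = -12*B)
L = 264 (L = -(-24)*11 = -12*(-22) = 264)
(-1763 + 29124)/(L + 28003) = (-1763 + 29124)/(264 + 28003) = 27361/28267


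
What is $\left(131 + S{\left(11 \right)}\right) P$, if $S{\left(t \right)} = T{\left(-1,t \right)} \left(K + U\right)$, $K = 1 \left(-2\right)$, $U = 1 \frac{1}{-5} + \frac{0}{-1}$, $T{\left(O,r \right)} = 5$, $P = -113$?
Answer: $-13560$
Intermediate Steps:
$U = - \frac{1}{5}$ ($U = 1 \left(- \frac{1}{5}\right) + 0 \left(-1\right) = - \frac{1}{5} + 0 = - \frac{1}{5} \approx -0.2$)
$K = -2$
$S{\left(t \right)} = -11$ ($S{\left(t \right)} = 5 \left(-2 - \frac{1}{5}\right) = 5 \left(- \frac{11}{5}\right) = -11$)
$\left(131 + S{\left(11 \right)}\right) P = \left(131 - 11\right) \left(-113\right) = 120 \left(-113\right) = -13560$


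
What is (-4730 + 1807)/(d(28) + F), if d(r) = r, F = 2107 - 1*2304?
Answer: 2923/169 ≈ 17.296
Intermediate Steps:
F = -197 (F = 2107 - 2304 = -197)
(-4730 + 1807)/(d(28) + F) = (-4730 + 1807)/(28 - 197) = -2923/(-169) = -2923*(-1/169) = 2923/169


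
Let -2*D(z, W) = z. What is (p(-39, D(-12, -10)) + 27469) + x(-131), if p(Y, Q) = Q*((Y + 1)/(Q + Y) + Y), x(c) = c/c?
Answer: 299672/11 ≈ 27243.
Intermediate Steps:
D(z, W) = -z/2
x(c) = 1
p(Y, Q) = Q*(Y + (1 + Y)/(Q + Y)) (p(Y, Q) = Q*((1 + Y)/(Q + Y) + Y) = Q*(Y + (1 + Y)/(Q + Y)))
(p(-39, D(-12, -10)) + 27469) + x(-131) = ((-½*(-12))*(1 - 39 + (-39)² - ½*(-12)*(-39))/(-½*(-12) - 39) + 27469) + 1 = (6*(1 - 39 + 1521 + 6*(-39))/(6 - 39) + 27469) + 1 = (6*(1 - 39 + 1521 - 234)/(-33) + 27469) + 1 = (6*(-1/33)*1249 + 27469) + 1 = (-2498/11 + 27469) + 1 = 299661/11 + 1 = 299672/11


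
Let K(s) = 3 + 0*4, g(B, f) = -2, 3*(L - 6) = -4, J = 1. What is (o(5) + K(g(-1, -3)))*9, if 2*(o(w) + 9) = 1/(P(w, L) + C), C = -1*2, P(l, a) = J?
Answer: -117/2 ≈ -58.500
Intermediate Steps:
L = 14/3 (L = 6 + (⅓)*(-4) = 6 - 4/3 = 14/3 ≈ 4.6667)
P(l, a) = 1
K(s) = 3 (K(s) = 3 + 0 = 3)
C = -2
o(w) = -19/2 (o(w) = -9 + 1/(2*(1 - 2)) = -9 + (½)/(-1) = -9 + (½)*(-1) = -9 - ½ = -19/2)
(o(5) + K(g(-1, -3)))*9 = (-19/2 + 3)*9 = -13/2*9 = -117/2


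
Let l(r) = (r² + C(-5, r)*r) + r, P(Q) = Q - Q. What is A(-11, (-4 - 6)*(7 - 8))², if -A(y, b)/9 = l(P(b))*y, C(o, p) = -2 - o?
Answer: 0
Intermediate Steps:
P(Q) = 0
l(r) = r² + 4*r (l(r) = (r² + (-2 - 1*(-5))*r) + r = (r² + (-2 + 5)*r) + r = (r² + 3*r) + r = r² + 4*r)
A(y, b) = 0 (A(y, b) = -9*0*(4 + 0)*y = -9*0*4*y = -0*y = -9*0 = 0)
A(-11, (-4 - 6)*(7 - 8))² = 0² = 0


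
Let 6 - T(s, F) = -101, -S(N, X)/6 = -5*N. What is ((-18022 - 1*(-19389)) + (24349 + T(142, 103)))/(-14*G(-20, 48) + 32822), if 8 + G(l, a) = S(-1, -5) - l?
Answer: 25823/33074 ≈ 0.78076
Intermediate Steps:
S(N, X) = 30*N (S(N, X) = -(-30)*N = 30*N)
T(s, F) = 107 (T(s, F) = 6 - 1*(-101) = 6 + 101 = 107)
G(l, a) = -38 - l (G(l, a) = -8 + (30*(-1) - l) = -8 + (-30 - l) = -38 - l)
((-18022 - 1*(-19389)) + (24349 + T(142, 103)))/(-14*G(-20, 48) + 32822) = ((-18022 - 1*(-19389)) + (24349 + 107))/(-14*(-38 - 1*(-20)) + 32822) = ((-18022 + 19389) + 24456)/(-14*(-38 + 20) + 32822) = (1367 + 24456)/(-14*(-18) + 32822) = 25823/(252 + 32822) = 25823/33074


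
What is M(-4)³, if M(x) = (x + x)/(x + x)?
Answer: 1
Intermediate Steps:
M(x) = 1 (M(x) = (2*x)/((2*x)) = (2*x)*(1/(2*x)) = 1)
M(-4)³ = 1³ = 1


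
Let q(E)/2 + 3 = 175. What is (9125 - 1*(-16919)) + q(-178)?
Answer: 26388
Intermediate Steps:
q(E) = 344 (q(E) = -6 + 2*175 = -6 + 350 = 344)
(9125 - 1*(-16919)) + q(-178) = (9125 - 1*(-16919)) + 344 = (9125 + 16919) + 344 = 26044 + 344 = 26388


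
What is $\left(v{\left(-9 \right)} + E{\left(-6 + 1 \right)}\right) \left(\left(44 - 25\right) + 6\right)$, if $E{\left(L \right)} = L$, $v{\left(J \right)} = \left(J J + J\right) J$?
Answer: $-16325$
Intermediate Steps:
$v{\left(J \right)} = J \left(J + J^{2}\right)$ ($v{\left(J \right)} = \left(J^{2} + J\right) J = \left(J + J^{2}\right) J = J \left(J + J^{2}\right)$)
$\left(v{\left(-9 \right)} + E{\left(-6 + 1 \right)}\right) \left(\left(44 - 25\right) + 6\right) = \left(\left(-9\right)^{2} \left(1 - 9\right) + \left(-6 + 1\right)\right) \left(\left(44 - 25\right) + 6\right) = \left(81 \left(-8\right) - 5\right) \left(19 + 6\right) = \left(-648 - 5\right) 25 = \left(-653\right) 25 = -16325$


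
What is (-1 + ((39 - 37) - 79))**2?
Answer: 6084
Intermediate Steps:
(-1 + ((39 - 37) - 79))**2 = (-1 + (2 - 79))**2 = (-1 - 77)**2 = (-78)**2 = 6084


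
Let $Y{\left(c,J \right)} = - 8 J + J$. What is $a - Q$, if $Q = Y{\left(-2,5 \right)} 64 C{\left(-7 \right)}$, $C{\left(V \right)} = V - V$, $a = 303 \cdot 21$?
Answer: $6363$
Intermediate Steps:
$a = 6363$
$C{\left(V \right)} = 0$
$Y{\left(c,J \right)} = - 7 J$
$Q = 0$ ($Q = \left(-7\right) 5 \cdot 64 \cdot 0 = \left(-35\right) 64 \cdot 0 = \left(-2240\right) 0 = 0$)
$a - Q = 6363 - 0 = 6363 + 0 = 6363$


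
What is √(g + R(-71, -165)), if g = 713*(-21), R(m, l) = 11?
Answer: I*√14962 ≈ 122.32*I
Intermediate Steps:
g = -14973
√(g + R(-71, -165)) = √(-14973 + 11) = √(-14962) = I*√14962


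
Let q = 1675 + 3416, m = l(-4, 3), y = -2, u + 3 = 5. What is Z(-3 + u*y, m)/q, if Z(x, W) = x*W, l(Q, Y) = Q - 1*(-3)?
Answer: 7/5091 ≈ 0.0013750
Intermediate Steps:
u = 2 (u = -3 + 5 = 2)
l(Q, Y) = 3 + Q (l(Q, Y) = Q + 3 = 3 + Q)
m = -1 (m = 3 - 4 = -1)
Z(x, W) = W*x
q = 5091
Z(-3 + u*y, m)/q = -(-3 + 2*(-2))/5091 = -(-3 - 4)*(1/5091) = -1*(-7)*(1/5091) = 7*(1/5091) = 7/5091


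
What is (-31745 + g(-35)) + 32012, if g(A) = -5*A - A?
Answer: 477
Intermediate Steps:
g(A) = -6*A
(-31745 + g(-35)) + 32012 = (-31745 - 6*(-35)) + 32012 = (-31745 + 210) + 32012 = -31535 + 32012 = 477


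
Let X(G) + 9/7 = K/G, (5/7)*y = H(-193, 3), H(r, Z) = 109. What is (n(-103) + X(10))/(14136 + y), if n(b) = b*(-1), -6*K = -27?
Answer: 14303/2000404 ≈ 0.0071501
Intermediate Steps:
K = 9/2 (K = -1/6*(-27) = 9/2 ≈ 4.5000)
y = 763/5 (y = (7/5)*109 = 763/5 ≈ 152.60)
X(G) = -9/7 + 9/(2*G)
n(b) = -b
(n(-103) + X(10))/(14136 + y) = (-1*(-103) + (9/14)*(7 - 2*10)/10)/(14136 + 763/5) = (103 + (9/14)*(1/10)*(7 - 20))/(71443/5) = (103 + (9/14)*(1/10)*(-13))*(5/71443) = (103 - 117/140)*(5/71443) = (14303/140)*(5/71443) = 14303/2000404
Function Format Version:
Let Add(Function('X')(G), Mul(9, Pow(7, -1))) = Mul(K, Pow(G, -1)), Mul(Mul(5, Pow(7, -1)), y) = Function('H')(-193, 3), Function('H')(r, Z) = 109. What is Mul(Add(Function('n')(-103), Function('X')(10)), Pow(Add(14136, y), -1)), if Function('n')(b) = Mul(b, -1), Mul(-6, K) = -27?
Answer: Rational(14303, 2000404) ≈ 0.0071501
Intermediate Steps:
K = Rational(9, 2) (K = Mul(Rational(-1, 6), -27) = Rational(9, 2) ≈ 4.5000)
y = Rational(763, 5) (y = Mul(Rational(7, 5), 109) = Rational(763, 5) ≈ 152.60)
Function('X')(G) = Add(Rational(-9, 7), Mul(Rational(9, 2), Pow(G, -1)))
Function('n')(b) = Mul(-1, b)
Mul(Add(Function('n')(-103), Function('X')(10)), Pow(Add(14136, y), -1)) = Mul(Add(Mul(-1, -103), Mul(Rational(9, 14), Pow(10, -1), Add(7, Mul(-2, 10)))), Pow(Add(14136, Rational(763, 5)), -1)) = Mul(Add(103, Mul(Rational(9, 14), Rational(1, 10), Add(7, -20))), Pow(Rational(71443, 5), -1)) = Mul(Add(103, Mul(Rational(9, 14), Rational(1, 10), -13)), Rational(5, 71443)) = Mul(Add(103, Rational(-117, 140)), Rational(5, 71443)) = Mul(Rational(14303, 140), Rational(5, 71443)) = Rational(14303, 2000404)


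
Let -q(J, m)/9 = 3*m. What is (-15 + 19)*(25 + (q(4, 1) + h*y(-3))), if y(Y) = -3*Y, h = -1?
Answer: -44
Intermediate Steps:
q(J, m) = -27*m
(-15 + 19)*(25 + (q(4, 1) + h*y(-3))) = (-15 + 19)*(25 + (-27*1 - (-3)*(-3))) = 4*(25 + (-27 - 1*9)) = 4*(25 + (-27 - 9)) = 4*(25 - 36) = 4*(-11) = -44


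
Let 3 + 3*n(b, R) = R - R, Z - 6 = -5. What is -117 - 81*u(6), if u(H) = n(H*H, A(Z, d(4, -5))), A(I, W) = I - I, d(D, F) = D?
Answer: -36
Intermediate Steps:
Z = 1 (Z = 6 - 5 = 1)
A(I, W) = 0
n(b, R) = -1 (n(b, R) = -1 + (R - R)/3 = -1 + (⅓)*0 = -1 + 0 = -1)
u(H) = -1
-117 - 81*u(6) = -117 - 81*(-1) = -117 + 81 = -36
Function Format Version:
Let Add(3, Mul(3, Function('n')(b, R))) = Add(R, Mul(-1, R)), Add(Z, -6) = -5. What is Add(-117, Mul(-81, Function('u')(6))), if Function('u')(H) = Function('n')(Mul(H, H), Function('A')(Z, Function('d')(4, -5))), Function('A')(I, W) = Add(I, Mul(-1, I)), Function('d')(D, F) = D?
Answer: -36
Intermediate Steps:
Z = 1 (Z = Add(6, -5) = 1)
Function('A')(I, W) = 0
Function('n')(b, R) = -1 (Function('n')(b, R) = Add(-1, Mul(Rational(1, 3), Add(R, Mul(-1, R)))) = Add(-1, Mul(Rational(1, 3), 0)) = Add(-1, 0) = -1)
Function('u')(H) = -1
Add(-117, Mul(-81, Function('u')(6))) = Add(-117, Mul(-81, -1)) = Add(-117, 81) = -36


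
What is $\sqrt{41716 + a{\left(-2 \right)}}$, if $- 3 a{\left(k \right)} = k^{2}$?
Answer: $\frac{2 \sqrt{93858}}{3} \approx 204.24$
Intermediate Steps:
$a{\left(k \right)} = - \frac{k^{2}}{3}$
$\sqrt{41716 + a{\left(-2 \right)}} = \sqrt{41716 - \frac{\left(-2\right)^{2}}{3}} = \sqrt{41716 - \frac{4}{3}} = \sqrt{\frac{125144}{3}} = \frac{2 \sqrt{93858}}{3}$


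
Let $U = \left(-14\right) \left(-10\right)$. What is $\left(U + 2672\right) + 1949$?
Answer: $4761$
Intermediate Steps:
$U = 140$
$\left(U + 2672\right) + 1949 = \left(140 + 2672\right) + 1949 = 2812 + 1949 = 4761$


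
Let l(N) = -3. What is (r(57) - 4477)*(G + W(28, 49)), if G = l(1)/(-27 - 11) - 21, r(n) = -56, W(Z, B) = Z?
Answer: -1219377/38 ≈ -32089.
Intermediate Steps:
G = -795/38 (G = -3/(-27 - 11) - 21 = -3/(-38) - 21 = -3*(-1/38) - 21 = 3/38 - 21 = -795/38 ≈ -20.921)
(r(57) - 4477)*(G + W(28, 49)) = (-56 - 4477)*(-795/38 + 28) = -4533*269/38 = -1219377/38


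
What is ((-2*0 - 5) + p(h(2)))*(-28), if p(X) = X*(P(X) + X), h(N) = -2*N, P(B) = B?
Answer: -756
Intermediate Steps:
p(X) = 2*X**2 (p(X) = X*(X + X) = X*(2*X) = 2*X**2)
((-2*0 - 5) + p(h(2)))*(-28) = ((-2*0 - 5) + 2*(-2*2)**2)*(-28) = ((0 - 5) + 2*(-4)**2)*(-28) = (-5 + 2*16)*(-28) = (-5 + 32)*(-28) = 27*(-28) = -756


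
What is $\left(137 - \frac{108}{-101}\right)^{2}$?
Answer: $\frac{194463025}{10201} \approx 19063.0$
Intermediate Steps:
$\left(137 - \frac{108}{-101}\right)^{2} = \left(137 - - \frac{108}{101}\right)^{2} = \left(137 + \frac{108}{101}\right)^{2} = \left(\frac{13945}{101}\right)^{2} = \frac{194463025}{10201}$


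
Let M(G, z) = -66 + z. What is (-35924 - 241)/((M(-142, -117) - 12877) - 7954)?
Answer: 36165/21014 ≈ 1.7210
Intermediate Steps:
(-35924 - 241)/((M(-142, -117) - 12877) - 7954) = (-35924 - 241)/(((-66 - 117) - 12877) - 7954) = -36165/((-183 - 12877) - 7954) = -36165/(-13060 - 7954) = -36165/(-21014) = -36165*(-1/21014) = 36165/21014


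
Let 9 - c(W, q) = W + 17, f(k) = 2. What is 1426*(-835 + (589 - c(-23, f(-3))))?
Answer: -372186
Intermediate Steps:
c(W, q) = -8 - W (c(W, q) = 9 - (W + 17) = 9 - (17 + W) = 9 + (-17 - W) = -8 - W)
1426*(-835 + (589 - c(-23, f(-3)))) = 1426*(-835 + (589 - (-8 - 1*(-23)))) = 1426*(-835 + (589 - (-8 + 23))) = 1426*(-835 + (589 - 1*15)) = 1426*(-835 + (589 - 15)) = 1426*(-835 + 574) = 1426*(-261) = -372186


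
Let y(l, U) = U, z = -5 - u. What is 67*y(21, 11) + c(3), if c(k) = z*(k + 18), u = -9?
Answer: 821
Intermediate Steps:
z = 4 (z = -5 - 1*(-9) = -5 + 9 = 4)
c(k) = 72 + 4*k (c(k) = 4*(k + 18) = 4*(18 + k) = 72 + 4*k)
67*y(21, 11) + c(3) = 67*11 + (72 + 4*3) = 737 + (72 + 12) = 737 + 84 = 821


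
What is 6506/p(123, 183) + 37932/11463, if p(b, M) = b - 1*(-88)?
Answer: 27527310/806231 ≈ 34.143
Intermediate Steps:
p(b, M) = 88 + b (p(b, M) = b + 88 = 88 + b)
6506/p(123, 183) + 37932/11463 = 6506/(88 + 123) + 37932/11463 = 6506/211 + 37932*(1/11463) = 6506*(1/211) + 12644/3821 = 6506/211 + 12644/3821 = 27527310/806231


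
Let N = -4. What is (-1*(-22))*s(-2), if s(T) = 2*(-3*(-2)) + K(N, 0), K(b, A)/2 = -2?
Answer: 176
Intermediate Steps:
K(b, A) = -4 (K(b, A) = 2*(-2) = -4)
s(T) = 8 (s(T) = 2*(-3*(-2)) - 4 = 2*6 - 4 = 12 - 4 = 8)
(-1*(-22))*s(-2) = -1*(-22)*8 = 22*8 = 176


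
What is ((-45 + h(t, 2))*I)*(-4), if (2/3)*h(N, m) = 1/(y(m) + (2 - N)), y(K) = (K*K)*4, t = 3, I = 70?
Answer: 12572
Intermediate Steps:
y(K) = 4*K² (y(K) = K²*4 = 4*K²)
h(N, m) = 3/(2*(2 - N + 4*m²)) (h(N, m) = 3/(2*(4*m² + (2 - N))) = 3/(2*(2 - N + 4*m²)))
((-45 + h(t, 2))*I)*(-4) = ((-45 + 3/(2*(2 - 1*3 + 4*2²)))*70)*(-4) = ((-45 + 3/(2*(2 - 3 + 4*4)))*70)*(-4) = ((-45 + 3/(2*(2 - 3 + 16)))*70)*(-4) = ((-45 + (3/2)/15)*70)*(-4) = ((-45 + (3/2)*(1/15))*70)*(-4) = ((-45 + ⅒)*70)*(-4) = -449/10*70*(-4) = -3143*(-4) = 12572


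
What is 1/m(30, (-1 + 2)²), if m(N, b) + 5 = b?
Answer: -¼ ≈ -0.25000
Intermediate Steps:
m(N, b) = -5 + b
1/m(30, (-1 + 2)²) = 1/(-5 + (-1 + 2)²) = 1/(-5 + 1²) = 1/(-5 + 1) = 1/(-4) = -¼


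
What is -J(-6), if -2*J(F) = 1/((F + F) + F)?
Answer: -1/36 ≈ -0.027778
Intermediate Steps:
J(F) = -1/(6*F) (J(F) = -1/(2*((F + F) + F)) = -1/(2*(2*F + F)) = -1/(3*F)/2 = -1/(6*F))
-J(-6) = -(-1)/(6*(-6)) = -(-1)*(-1)/(6*6) = -1*1/36 = -1/36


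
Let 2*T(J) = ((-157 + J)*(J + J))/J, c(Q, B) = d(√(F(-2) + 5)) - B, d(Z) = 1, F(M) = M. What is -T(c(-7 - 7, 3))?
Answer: 159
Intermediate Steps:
c(Q, B) = 1 - B
T(J) = -157 + J (T(J) = (((-157 + J)*(J + J))/J)/2 = (((-157 + J)*(2*J))/J)/2 = ((2*J*(-157 + J))/J)/2 = (-314 + 2*J)/2 = -157 + J)
-T(c(-7 - 7, 3)) = -(-157 + (1 - 1*3)) = -(-157 + (1 - 3)) = -(-157 - 2) = -1*(-159) = 159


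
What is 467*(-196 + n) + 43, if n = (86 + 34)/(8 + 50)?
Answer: -2625161/29 ≈ -90523.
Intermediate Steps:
n = 60/29 (n = 120/58 = 120*(1/58) = 60/29 ≈ 2.0690)
467*(-196 + n) + 43 = 467*(-196 + 60/29) + 43 = 467*(-5624/29) + 43 = -2626408/29 + 43 = -2625161/29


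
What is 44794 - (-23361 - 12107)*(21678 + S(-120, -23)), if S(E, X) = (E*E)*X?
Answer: -10978081502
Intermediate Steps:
S(E, X) = X*E² (S(E, X) = E²*X = X*E²)
44794 - (-23361 - 12107)*(21678 + S(-120, -23)) = 44794 - (-23361 - 12107)*(21678 - 23*(-120)²) = 44794 - (-35468)*(21678 - 23*14400) = 44794 - (-35468)*(21678 - 331200) = 44794 - (-35468)*(-309522) = 44794 - 1*10978126296 = 44794 - 10978126296 = -10978081502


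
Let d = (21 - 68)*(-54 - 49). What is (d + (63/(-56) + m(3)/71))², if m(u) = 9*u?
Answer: 7558458040225/322624 ≈ 2.3428e+7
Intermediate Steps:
d = 4841 (d = -47*(-103) = 4841)
(d + (63/(-56) + m(3)/71))² = (4841 + (63/(-56) + (9*3)/71))² = (4841 + (63*(-1/56) + 27*(1/71)))² = (4841 + (-9/8 + 27/71))² = (4841 - 423/568)² = (2749265/568)² = 7558458040225/322624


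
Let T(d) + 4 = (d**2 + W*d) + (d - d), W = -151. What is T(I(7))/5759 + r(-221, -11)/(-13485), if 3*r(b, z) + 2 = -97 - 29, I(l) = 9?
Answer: -51126158/232980345 ≈ -0.21944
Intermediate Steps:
r(b, z) = -128/3 (r(b, z) = -2/3 + (-97 - 29)/3 = -2/3 + (1/3)*(-126) = -2/3 - 42 = -128/3)
T(d) = -4 + d**2 - 151*d (T(d) = -4 + ((d**2 - 151*d) + (d - d)) = -4 + ((d**2 - 151*d) + 0) = -4 + (d**2 - 151*d) = -4 + d**2 - 151*d)
T(I(7))/5759 + r(-221, -11)/(-13485) = (-4 + 9**2 - 151*9)/5759 - 128/3/(-13485) = (-4 + 81 - 1359)*(1/5759) - 128/3*(-1/13485) = -1282*1/5759 + 128/40455 = -1282/5759 + 128/40455 = -51126158/232980345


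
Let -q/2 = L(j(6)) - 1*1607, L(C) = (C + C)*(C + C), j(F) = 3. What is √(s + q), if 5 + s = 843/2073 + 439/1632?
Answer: √249393120091770/281928 ≈ 56.015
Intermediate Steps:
L(C) = 4*C² (L(C) = (2*C)*(2*C) = 4*C²)
s = -4876619/1127712 (s = -5 + (843/2073 + 439/1632) = -5 + (843*(1/2073) + 439*(1/1632)) = -5 + (281/691 + 439/1632) = -5 + 761941/1127712 = -4876619/1127712 ≈ -4.3243)
q = 3142 (q = -2*(4*3² - 1*1607) = -2*(4*9 - 1607) = -2*(36 - 1607) = -2*(-1571) = 3142)
√(s + q) = √(-4876619/1127712 + 3142) = √(3538394485/1127712) = √249393120091770/281928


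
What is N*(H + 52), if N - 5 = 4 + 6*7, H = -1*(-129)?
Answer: 9231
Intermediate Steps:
H = 129
N = 51 (N = 5 + (4 + 6*7) = 5 + (4 + 42) = 5 + 46 = 51)
N*(H + 52) = 51*(129 + 52) = 51*181 = 9231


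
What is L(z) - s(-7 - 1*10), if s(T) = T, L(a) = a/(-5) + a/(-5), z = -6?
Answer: 97/5 ≈ 19.400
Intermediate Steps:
L(a) = -2*a/5 (L(a) = a*(-⅕) + a*(-⅕) = -a/5 - a/5 = -2*a/5)
L(z) - s(-7 - 1*10) = -⅖*(-6) - (-7 - 1*10) = 12/5 - (-7 - 10) = 12/5 - 1*(-17) = 12/5 + 17 = 97/5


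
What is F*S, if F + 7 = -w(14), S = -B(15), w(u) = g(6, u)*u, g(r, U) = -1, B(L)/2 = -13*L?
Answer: 2730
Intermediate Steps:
B(L) = -26*L (B(L) = 2*(-13*L) = -26*L)
w(u) = -u
S = 390 (S = -(-26)*15 = -1*(-390) = 390)
F = 7 (F = -7 - (-1)*14 = -7 - 1*(-14) = -7 + 14 = 7)
F*S = 7*390 = 2730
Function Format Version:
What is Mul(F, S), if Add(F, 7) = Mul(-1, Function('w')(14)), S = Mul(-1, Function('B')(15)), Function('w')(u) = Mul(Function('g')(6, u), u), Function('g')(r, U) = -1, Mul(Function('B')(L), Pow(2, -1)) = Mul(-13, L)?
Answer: 2730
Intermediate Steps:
Function('B')(L) = Mul(-26, L) (Function('B')(L) = Mul(2, Mul(-13, L)) = Mul(-26, L))
Function('w')(u) = Mul(-1, u)
S = 390 (S = Mul(-1, Mul(-26, 15)) = Mul(-1, -390) = 390)
F = 7 (F = Add(-7, Mul(-1, Mul(-1, 14))) = Add(-7, Mul(-1, -14)) = Add(-7, 14) = 7)
Mul(F, S) = Mul(7, 390) = 2730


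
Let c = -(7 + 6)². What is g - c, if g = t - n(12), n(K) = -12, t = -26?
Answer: 155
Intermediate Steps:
c = -169 (c = -1*13² = -1*169 = -169)
g = -14 (g = -26 - 1*(-12) = -26 + 12 = -14)
g - c = -14 - 1*(-169) = -14 + 169 = 155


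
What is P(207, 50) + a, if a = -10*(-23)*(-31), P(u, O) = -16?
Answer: -7146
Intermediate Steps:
a = -7130 (a = 230*(-31) = -7130)
P(207, 50) + a = -16 - 7130 = -7146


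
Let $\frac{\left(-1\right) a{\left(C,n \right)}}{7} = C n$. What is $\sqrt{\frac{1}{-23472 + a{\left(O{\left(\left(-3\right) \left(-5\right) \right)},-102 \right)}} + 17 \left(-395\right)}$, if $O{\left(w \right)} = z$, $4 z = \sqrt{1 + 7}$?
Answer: $\frac{\sqrt{-472843443 + 7191765 \sqrt{2}}}{3 \sqrt{7824 - 119 \sqrt{2}}} \approx 81.945 i$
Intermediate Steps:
$z = \frac{\sqrt{2}}{2}$ ($z = \frac{\sqrt{1 + 7}}{4} = \frac{\sqrt{8}}{4} = \frac{2 \sqrt{2}}{4} = \frac{\sqrt{2}}{2} \approx 0.70711$)
$O{\left(w \right)} = \frac{\sqrt{2}}{2}$
$a{\left(C,n \right)} = - 7 C n$
$\sqrt{\frac{1}{-23472 + a{\left(O{\left(\left(-3\right) \left(-5\right) \right)},-102 \right)}} + 17 \left(-395\right)} = \sqrt{\frac{1}{-23472 - 7 \frac{\sqrt{2}}{2} \left(-102\right)} + 17 \left(-395\right)} = \sqrt{\frac{1}{-23472 + 357 \sqrt{2}} - 6715} = \sqrt{-6715 + \frac{1}{-23472 + 357 \sqrt{2}}}$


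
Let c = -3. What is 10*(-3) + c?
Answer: -33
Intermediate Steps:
10*(-3) + c = 10*(-3) - 3 = -30 - 3 = -33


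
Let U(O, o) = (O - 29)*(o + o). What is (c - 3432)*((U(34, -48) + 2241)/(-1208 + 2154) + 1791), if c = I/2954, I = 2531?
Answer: -17190448885059/2794484 ≈ -6.1516e+6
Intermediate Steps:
U(O, o) = 2*o*(-29 + O) (U(O, o) = (-29 + O)*(2*o) = 2*o*(-29 + O))
c = 2531/2954 ≈ 0.85680
(c - 3432)*((U(34, -48) + 2241)/(-1208 + 2154) + 1791) = (2531/2954 - 3432)*((2*(-48)*(-29 + 34) + 2241)/(-1208 + 2154) + 1791) = -10135597*((2*(-48)*5 + 2241)/946 + 1791)/2954 = -10135597*((-480 + 2241)*(1/946) + 1791)/2954 = -10135597*(1761*(1/946) + 1791)/2954 = -10135597*(1761/946 + 1791)/2954 = -10135597/2954*1696047/946 = -17190448885059/2794484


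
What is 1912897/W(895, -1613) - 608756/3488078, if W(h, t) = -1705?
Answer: -303335085043/270326045 ≈ -1122.1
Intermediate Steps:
1912897/W(895, -1613) - 608756/3488078 = 1912897/(-1705) - 608756/3488078 = 1912897*(-1/1705) - 608756*1/3488078 = -1912897/1705 - 304378/1744039 = -303335085043/270326045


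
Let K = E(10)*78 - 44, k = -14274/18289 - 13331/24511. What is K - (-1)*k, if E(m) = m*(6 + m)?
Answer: 5574237279371/448281679 ≈ 12435.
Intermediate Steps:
k = -593680673/448281679 (k = -14274*1/18289 - 13331*1/24511 = -14274/18289 - 13331/24511 = -593680673/448281679 ≈ -1.3243)
K = 12436 (K = (10*(6 + 10))*78 - 44 = (10*16)*78 - 44 = 160*78 - 44 = 12480 - 44 = 12436)
K - (-1)*k = 12436 - (-1)*(-593680673)/448281679 = 12436 - 1*593680673/448281679 = 12436 - 593680673/448281679 = 5574237279371/448281679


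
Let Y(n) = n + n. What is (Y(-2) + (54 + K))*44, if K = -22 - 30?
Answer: -88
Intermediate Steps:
K = -52
Y(n) = 2*n
(Y(-2) + (54 + K))*44 = (2*(-2) + (54 - 52))*44 = (-4 + 2)*44 = -2*44 = -88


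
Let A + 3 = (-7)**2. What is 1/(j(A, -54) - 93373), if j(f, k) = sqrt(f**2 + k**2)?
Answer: -93373/8718512097 - 2*sqrt(1258)/8718512097 ≈ -1.0718e-5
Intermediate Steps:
A = 46 (A = -3 + (-7)**2 = -3 + 49 = 46)
1/(j(A, -54) - 93373) = 1/(sqrt(46**2 + (-54)**2) - 93373) = 1/(sqrt(2116 + 2916) - 93373) = 1/(sqrt(5032) - 93373) = 1/(2*sqrt(1258) - 93373) = 1/(-93373 + 2*sqrt(1258))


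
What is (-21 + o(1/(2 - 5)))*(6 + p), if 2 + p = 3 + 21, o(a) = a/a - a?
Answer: -1652/3 ≈ -550.67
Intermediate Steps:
o(a) = 1 - a
p = 22 (p = -2 + (3 + 21) = -2 + 24 = 22)
(-21 + o(1/(2 - 5)))*(6 + p) = (-21 + (1 - 1/(2 - 5)))*(6 + 22) = (-21 + (1 - 1/(-3)))*28 = (-21 + (1 - 1*(-⅓)))*28 = (-21 + (1 + ⅓))*28 = (-21 + 4/3)*28 = -59/3*28 = -1652/3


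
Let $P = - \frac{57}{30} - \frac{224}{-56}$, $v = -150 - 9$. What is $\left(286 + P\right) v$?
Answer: $- \frac{458079}{10} \approx -45808.0$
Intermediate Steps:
$v = -159$
$P = \frac{21}{10}$ ($P = \left(-57\right) \frac{1}{30} - -4 = - \frac{19}{10} + 4 = \frac{21}{10} \approx 2.1$)
$\left(286 + P\right) v = \left(286 + \frac{21}{10}\right) \left(-159\right) = \frac{2881}{10} \left(-159\right) = - \frac{458079}{10}$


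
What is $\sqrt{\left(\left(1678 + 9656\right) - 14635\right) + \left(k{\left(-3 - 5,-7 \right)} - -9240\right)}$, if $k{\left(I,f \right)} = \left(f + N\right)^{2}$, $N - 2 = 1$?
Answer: $\sqrt{5955} \approx 77.169$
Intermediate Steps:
$N = 3$ ($N = 2 + 1 = 3$)
$k{\left(I,f \right)} = \left(3 + f\right)^{2}$ ($k{\left(I,f \right)} = \left(f + 3\right)^{2} = \left(3 + f\right)^{2}$)
$\sqrt{\left(\left(1678 + 9656\right) - 14635\right) + \left(k{\left(-3 - 5,-7 \right)} - -9240\right)} = \sqrt{\left(\left(1678 + 9656\right) - 14635\right) + \left(\left(3 - 7\right)^{2} - -9240\right)} = \sqrt{\left(11334 - 14635\right) + \left(\left(-4\right)^{2} + 9240\right)} = \sqrt{-3301 + \left(16 + 9240\right)} = \sqrt{-3301 + 9256} = \sqrt{5955}$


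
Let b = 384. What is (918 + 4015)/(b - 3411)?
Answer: -4933/3027 ≈ -1.6297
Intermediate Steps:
(918 + 4015)/(b - 3411) = (918 + 4015)/(384 - 3411) = 4933/(-3027) = 4933*(-1/3027) = -4933/3027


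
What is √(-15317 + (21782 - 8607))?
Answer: 3*I*√238 ≈ 46.282*I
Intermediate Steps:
√(-15317 + (21782 - 8607)) = √(-15317 + 13175) = √(-2142) = 3*I*√238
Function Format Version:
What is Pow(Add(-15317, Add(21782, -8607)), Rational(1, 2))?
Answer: Mul(3, I, Pow(238, Rational(1, 2))) ≈ Mul(46.282, I)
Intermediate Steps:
Pow(Add(-15317, Add(21782, -8607)), Rational(1, 2)) = Pow(Add(-15317, 13175), Rational(1, 2)) = Pow(-2142, Rational(1, 2)) = Mul(3, I, Pow(238, Rational(1, 2)))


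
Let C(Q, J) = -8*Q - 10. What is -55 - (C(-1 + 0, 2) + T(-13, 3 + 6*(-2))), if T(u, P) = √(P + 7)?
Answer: -53 - I*√2 ≈ -53.0 - 1.4142*I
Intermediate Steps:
C(Q, J) = -10 - 8*Q
T(u, P) = √(7 + P)
-55 - (C(-1 + 0, 2) + T(-13, 3 + 6*(-2))) = -55 - ((-10 - 8*(-1 + 0)) + √(7 + (3 + 6*(-2)))) = -55 - ((-10 - 8*(-1)) + √(7 + (3 - 12))) = -55 - ((-10 + 8) + √(7 - 9)) = -55 - (-2 + √(-2)) = -55 - (-2 + I*√2) = -55 + (2 - I*√2) = -53 - I*√2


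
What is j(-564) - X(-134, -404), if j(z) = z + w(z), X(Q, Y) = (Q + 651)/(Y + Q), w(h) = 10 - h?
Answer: 5897/538 ≈ 10.961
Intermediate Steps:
X(Q, Y) = (651 + Q)/(Q + Y)
j(z) = 10 (j(z) = z + (10 - z) = 10)
j(-564) - X(-134, -404) = 10 - (651 - 134)/(-134 - 404) = 10 - 517/(-538) = 10 - (-1)*517/538 = 10 - 1*(-517/538) = 10 + 517/538 = 5897/538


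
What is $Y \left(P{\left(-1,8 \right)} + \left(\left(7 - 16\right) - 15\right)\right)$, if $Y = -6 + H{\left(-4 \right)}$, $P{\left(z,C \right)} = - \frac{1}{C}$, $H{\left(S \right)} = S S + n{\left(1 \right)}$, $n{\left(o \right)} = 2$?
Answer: $- \frac{579}{2} \approx -289.5$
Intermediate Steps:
$H{\left(S \right)} = 2 + S^{2}$ ($H{\left(S \right)} = S S + 2 = S^{2} + 2 = 2 + S^{2}$)
$Y = 12$ ($Y = -6 + \left(2 + \left(-4\right)^{2}\right) = -6 + \left(2 + 16\right) = -6 + 18 = 12$)
$Y \left(P{\left(-1,8 \right)} + \left(\left(7 - 16\right) - 15\right)\right) = 12 \left(- \frac{1}{8} + \left(\left(7 - 16\right) - 15\right)\right) = 12 \left(\left(-1\right) \frac{1}{8} - 24\right) = 12 \left(- \frac{1}{8} - 24\right) = 12 \left(- \frac{193}{8}\right) = - \frac{579}{2}$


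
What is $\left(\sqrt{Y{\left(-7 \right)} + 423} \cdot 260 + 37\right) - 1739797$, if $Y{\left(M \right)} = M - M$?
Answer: $-1739760 + 780 \sqrt{47} \approx -1.7344 \cdot 10^{6}$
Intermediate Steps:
$Y{\left(M \right)} = 0$
$\left(\sqrt{Y{\left(-7 \right)} + 423} \cdot 260 + 37\right) - 1739797 = \left(\sqrt{0 + 423} \cdot 260 + 37\right) - 1739797 = \left(\sqrt{423} \cdot 260 + 37\right) - 1739797 = \left(3 \sqrt{47} \cdot 260 + 37\right) - 1739797 = \left(780 \sqrt{47} + 37\right) - 1739797 = \left(37 + 780 \sqrt{47}\right) - 1739797 = -1739760 + 780 \sqrt{47}$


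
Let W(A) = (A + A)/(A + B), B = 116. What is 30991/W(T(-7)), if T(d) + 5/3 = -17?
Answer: -2262343/28 ≈ -80798.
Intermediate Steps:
T(d) = -56/3 (T(d) = -5/3 - 17 = -56/3)
W(A) = 2*A/(116 + A) (W(A) = (A + A)/(A + 116) = (2*A)/(116 + A) = 2*A/(116 + A))
30991/W(T(-7)) = 30991/((2*(-56/3)/(116 - 56/3))) = 30991/((2*(-56/3)/(292/3))) = 30991/((2*(-56/3)*(3/292))) = 30991/(-28/73) = 30991*(-73/28) = -2262343/28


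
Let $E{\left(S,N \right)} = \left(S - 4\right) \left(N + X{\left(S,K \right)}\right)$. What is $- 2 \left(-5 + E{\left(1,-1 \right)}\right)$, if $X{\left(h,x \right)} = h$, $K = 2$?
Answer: $10$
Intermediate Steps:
$E{\left(S,N \right)} = \left(-4 + S\right) \left(N + S\right)$ ($E{\left(S,N \right)} = \left(S - 4\right) \left(N + S\right) = \left(-4 + S\right) \left(N + S\right)$)
$- 2 \left(-5 + E{\left(1,-1 \right)}\right) = - 2 \left(-5 - \left(1 - 1\right)\right) = - 2 \left(-5 + \left(1 + 4 - 4 - 1\right)\right) = - 2 \left(-5 + 0\right) = \left(-2\right) \left(-5\right) = 10$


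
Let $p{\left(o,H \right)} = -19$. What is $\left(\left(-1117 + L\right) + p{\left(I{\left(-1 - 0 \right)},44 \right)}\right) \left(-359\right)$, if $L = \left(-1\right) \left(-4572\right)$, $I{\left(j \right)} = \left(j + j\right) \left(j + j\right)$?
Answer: $-1233524$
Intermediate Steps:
$I{\left(j \right)} = 4 j^{2}$ ($I{\left(j \right)} = 2 j 2 j = 4 j^{2}$)
$L = 4572$
$\left(\left(-1117 + L\right) + p{\left(I{\left(-1 - 0 \right)},44 \right)}\right) \left(-359\right) = \left(\left(-1117 + 4572\right) - 19\right) \left(-359\right) = \left(3455 - 19\right) \left(-359\right) = 3436 \left(-359\right) = -1233524$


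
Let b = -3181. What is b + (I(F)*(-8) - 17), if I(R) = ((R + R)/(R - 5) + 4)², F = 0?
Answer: -3326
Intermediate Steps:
I(R) = (4 + 2*R/(-5 + R))² (I(R) = ((2*R)/(-5 + R) + 4)² = (2*R/(-5 + R) + 4)² = (4 + 2*R/(-5 + R))²)
b + (I(F)*(-8) - 17) = -3181 + ((4*(-10 + 3*0)²/(-5 + 0)²)*(-8) - 17) = -3181 + ((4*(-10 + 0)²/(-5)²)*(-8) - 17) = -3181 + ((4*(-10)²*(1/25))*(-8) - 17) = -3181 + ((4*100*(1/25))*(-8) - 17) = -3181 + (16*(-8) - 17) = -3181 + (-128 - 17) = -3181 - 145 = -3326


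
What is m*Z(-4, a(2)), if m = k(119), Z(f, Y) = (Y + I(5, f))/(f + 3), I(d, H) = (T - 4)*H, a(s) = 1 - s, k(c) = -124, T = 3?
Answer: 372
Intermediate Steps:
I(d, H) = -H (I(d, H) = (3 - 4)*H = -H)
Z(f, Y) = (Y - f)/(3 + f) (Z(f, Y) = (Y - f)/(f + 3) = (Y - f)/(3 + f))
m = -124
m*Z(-4, a(2)) = -124*((1 - 1*2) - 1*(-4))/(3 - 4) = -124*((1 - 2) + 4)/(-1) = -(-124)*(-1 + 4) = -(-124)*3 = -124*(-3) = 372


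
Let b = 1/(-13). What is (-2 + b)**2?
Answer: 729/169 ≈ 4.3136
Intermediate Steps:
b = -1/13 ≈ -0.076923
(-2 + b)**2 = (-2 - 1/13)**2 = (-27/13)**2 = 729/169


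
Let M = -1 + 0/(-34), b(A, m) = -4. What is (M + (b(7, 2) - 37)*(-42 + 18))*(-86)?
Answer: -84538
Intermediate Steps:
M = -1 (M = -1 + 0*(-1/34) = -1 + 0 = -1)
(M + (b(7, 2) - 37)*(-42 + 18))*(-86) = (-1 + (-4 - 37)*(-42 + 18))*(-86) = (-1 - 41*(-24))*(-86) = (-1 + 984)*(-86) = 983*(-86) = -84538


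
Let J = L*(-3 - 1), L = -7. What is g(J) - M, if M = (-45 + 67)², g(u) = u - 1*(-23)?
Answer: -433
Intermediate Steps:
J = 28 (J = -7*(-3 - 1) = -7*(-4) = 28)
g(u) = 23 + u (g(u) = u + 23 = 23 + u)
M = 484 (M = 22² = 484)
g(J) - M = (23 + 28) - 1*484 = 51 - 484 = -433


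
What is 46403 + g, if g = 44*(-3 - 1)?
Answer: 46227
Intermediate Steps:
g = -176 (g = 44*(-4) = -176)
46403 + g = 46403 - 176 = 46227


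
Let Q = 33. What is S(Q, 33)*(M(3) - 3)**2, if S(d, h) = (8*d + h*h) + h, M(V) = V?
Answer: 0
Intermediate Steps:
S(d, h) = h + h**2 + 8*d (S(d, h) = (8*d + h**2) + h = (h**2 + 8*d) + h = h + h**2 + 8*d)
S(Q, 33)*(M(3) - 3)**2 = (33 + 33**2 + 8*33)*(3 - 3)**2 = (33 + 1089 + 264)*0**2 = 1386*0 = 0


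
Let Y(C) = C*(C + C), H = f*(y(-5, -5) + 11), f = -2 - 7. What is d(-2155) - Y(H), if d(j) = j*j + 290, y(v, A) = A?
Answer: 4638483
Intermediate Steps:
d(j) = 290 + j² (d(j) = j² + 290 = 290 + j²)
f = -9
H = -54 (H = -9*(-5 + 11) = -9*6 = -54)
Y(C) = 2*C² (Y(C) = C*(2*C) = 2*C²)
d(-2155) - Y(H) = (290 + (-2155)²) - 2*(-54)² = (290 + 4644025) - 2*2916 = 4644315 - 1*5832 = 4644315 - 5832 = 4638483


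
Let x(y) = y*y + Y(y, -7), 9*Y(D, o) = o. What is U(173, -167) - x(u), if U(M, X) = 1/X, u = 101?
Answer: -15330943/1503 ≈ -10200.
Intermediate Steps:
Y(D, o) = o/9
x(y) = -7/9 + y² (x(y) = y*y + (⅑)*(-7) = y² - 7/9 = -7/9 + y²)
U(173, -167) - x(u) = 1/(-167) - (-7/9 + 101²) = -1/167 - (-7/9 + 10201) = -1/167 - 1*91802/9 = -1/167 - 91802/9 = -15330943/1503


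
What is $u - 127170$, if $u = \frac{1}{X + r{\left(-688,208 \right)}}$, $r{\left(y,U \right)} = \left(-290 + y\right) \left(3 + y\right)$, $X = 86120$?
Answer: $- \frac{96146878499}{756050} \approx -1.2717 \cdot 10^{5}$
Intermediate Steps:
$u = \frac{1}{756050}$ ($u = \frac{1}{86120 - \left(-196586 - 473344\right)} = \frac{1}{86120 + \left(-870 + 473344 + 197456\right)} = \frac{1}{86120 + 669930} = \frac{1}{756050} \approx 1.3227 \cdot 10^{-6}$)
$u - 127170 = \frac{1}{756050} - 127170 = - \frac{96146878499}{756050}$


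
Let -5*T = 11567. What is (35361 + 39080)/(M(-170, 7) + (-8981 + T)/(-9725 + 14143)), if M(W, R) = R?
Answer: 822200845/49079 ≈ 16753.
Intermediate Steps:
T = -11567/5 (T = -⅕*11567 = -11567/5 ≈ -2313.4)
(35361 + 39080)/(M(-170, 7) + (-8981 + T)/(-9725 + 14143)) = (35361 + 39080)/(7 + (-8981 - 11567/5)/(-9725 + 14143)) = 74441/(7 - 56472/5/4418) = 74441/(7 - 56472/5*1/4418) = 74441/(7 - 28236/11045) = 74441/(49079/11045) = 74441*(11045/49079) = 822200845/49079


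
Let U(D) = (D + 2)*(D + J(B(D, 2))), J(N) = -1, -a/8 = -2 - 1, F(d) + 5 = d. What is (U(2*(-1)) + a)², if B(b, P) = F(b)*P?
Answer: 576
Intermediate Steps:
F(d) = -5 + d
a = 24 (a = -8*(-2 - 1) = -8*(-3) = 24)
B(b, P) = P*(-5 + b) (B(b, P) = (-5 + b)*P = P*(-5 + b))
U(D) = (-1 + D)*(2 + D) (U(D) = (D + 2)*(D - 1) = (2 + D)*(-1 + D) = (-1 + D)*(2 + D))
(U(2*(-1)) + a)² = ((-2 + 2*(-1) + (2*(-1))²) + 24)² = ((-2 - 2 + (-2)²) + 24)² = ((-2 - 2 + 4) + 24)² = (0 + 24)² = 24² = 576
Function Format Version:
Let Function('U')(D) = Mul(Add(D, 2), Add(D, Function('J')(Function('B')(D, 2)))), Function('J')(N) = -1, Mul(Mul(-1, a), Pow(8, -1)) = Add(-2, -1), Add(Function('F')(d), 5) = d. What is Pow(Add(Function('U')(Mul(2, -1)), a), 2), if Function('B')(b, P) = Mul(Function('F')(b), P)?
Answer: 576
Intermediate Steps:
Function('F')(d) = Add(-5, d)
a = 24 (a = Mul(-8, Add(-2, -1)) = Mul(-8, -3) = 24)
Function('B')(b, P) = Mul(P, Add(-5, b)) (Function('B')(b, P) = Mul(Add(-5, b), P) = Mul(P, Add(-5, b)))
Function('U')(D) = Mul(Add(-1, D), Add(2, D)) (Function('U')(D) = Mul(Add(D, 2), Add(D, -1)) = Mul(Add(2, D), Add(-1, D)) = Mul(Add(-1, D), Add(2, D)))
Pow(Add(Function('U')(Mul(2, -1)), a), 2) = Pow(Add(Add(-2, Mul(2, -1), Pow(Mul(2, -1), 2)), 24), 2) = Pow(Add(Add(-2, -2, Pow(-2, 2)), 24), 2) = Pow(Add(Add(-2, -2, 4), 24), 2) = Pow(Add(0, 24), 2) = Pow(24, 2) = 576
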